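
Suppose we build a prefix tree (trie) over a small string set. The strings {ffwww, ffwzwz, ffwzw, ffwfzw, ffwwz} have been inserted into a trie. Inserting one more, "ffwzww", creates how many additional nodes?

"ffwzw" is already a path in the trie; the remaining "w" must be added.
Each of the 1 remaining characters creates one node.

1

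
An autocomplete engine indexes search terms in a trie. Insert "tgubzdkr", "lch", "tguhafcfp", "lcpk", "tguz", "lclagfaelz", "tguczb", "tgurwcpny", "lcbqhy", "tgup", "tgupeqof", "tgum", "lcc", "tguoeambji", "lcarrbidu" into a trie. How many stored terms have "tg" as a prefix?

Walk to "tg"; the words in its subtree are exactly those with that prefix.
Words under "tg": tgubzdkr, tguczb, tguhafcfp, tgum, tguoeambji, tgup, tgupeqof, tgurwcpny, tguz
Count: 9

9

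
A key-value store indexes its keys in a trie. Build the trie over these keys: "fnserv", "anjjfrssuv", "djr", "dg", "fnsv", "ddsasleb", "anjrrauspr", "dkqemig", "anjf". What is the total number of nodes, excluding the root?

Count nodes per top-level branch (shared prefixes stored once):
  'a'-branch (anjf, anjjfrssuv, anjrrauspr): 18 nodes
  'd'-branch (ddsasleb, dg, djr, dkqemig): 17 nodes
  'f'-branch (fnserv, fnsv): 7 nodes
Sum: 42

42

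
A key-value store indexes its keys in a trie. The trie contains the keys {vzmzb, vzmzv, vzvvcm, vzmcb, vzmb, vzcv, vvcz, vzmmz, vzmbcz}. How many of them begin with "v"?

Traverse to the node for "v", then collect every word in that subtree.
Matches: "vvcz", "vzcv", "vzmb", "vzmbcz", "vzmcb", "vzmmz", "vzmzb", "vzmzv", "vzvvcm"
Count: 9

9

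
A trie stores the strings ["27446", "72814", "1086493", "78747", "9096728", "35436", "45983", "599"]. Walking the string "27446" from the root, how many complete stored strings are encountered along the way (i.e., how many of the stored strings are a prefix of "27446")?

Traverse "27446" character by character; count nodes along the way that are marked as word ends.
Prefixes of the query that are stored words: "27446"
Count: 1

1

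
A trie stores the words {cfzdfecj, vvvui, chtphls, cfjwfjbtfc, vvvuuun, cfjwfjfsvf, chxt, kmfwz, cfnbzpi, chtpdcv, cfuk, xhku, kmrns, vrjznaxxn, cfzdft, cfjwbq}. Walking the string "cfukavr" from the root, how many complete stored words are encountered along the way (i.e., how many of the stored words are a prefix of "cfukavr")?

Traverse "cfukavr" character by character; count nodes along the way that are marked as word ends.
Prefixes of the query that are stored words: "cfuk"
Count: 1

1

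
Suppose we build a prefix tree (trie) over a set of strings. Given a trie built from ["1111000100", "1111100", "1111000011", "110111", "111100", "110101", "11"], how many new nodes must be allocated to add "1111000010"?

The longest prefix of "1111000010" already in the trie is "111100001" (length 9).
New nodes needed: |"1111000010"| − 9 = 10 − 9 = 1.

1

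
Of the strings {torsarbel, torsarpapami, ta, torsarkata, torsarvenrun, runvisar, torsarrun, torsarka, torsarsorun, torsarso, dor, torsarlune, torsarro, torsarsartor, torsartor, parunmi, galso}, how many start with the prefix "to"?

Filter for entries beginning with "to":
Words under "to": torsarbel, torsarka, torsarkata, torsarlune, torsarpapami, torsarro, torsarrun, torsarsartor, torsarso, torsarsorun, torsartor, torsarvenrun
Count: 12

12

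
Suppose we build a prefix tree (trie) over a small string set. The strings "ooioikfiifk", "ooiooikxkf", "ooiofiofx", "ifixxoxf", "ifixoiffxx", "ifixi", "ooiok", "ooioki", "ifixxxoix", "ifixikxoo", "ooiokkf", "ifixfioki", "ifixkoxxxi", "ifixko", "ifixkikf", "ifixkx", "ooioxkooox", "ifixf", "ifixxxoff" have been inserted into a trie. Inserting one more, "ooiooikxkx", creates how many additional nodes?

1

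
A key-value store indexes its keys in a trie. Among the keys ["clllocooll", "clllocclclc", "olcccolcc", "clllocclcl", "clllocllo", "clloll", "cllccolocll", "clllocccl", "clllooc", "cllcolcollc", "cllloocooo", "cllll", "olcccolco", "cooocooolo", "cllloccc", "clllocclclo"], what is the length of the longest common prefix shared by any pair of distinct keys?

10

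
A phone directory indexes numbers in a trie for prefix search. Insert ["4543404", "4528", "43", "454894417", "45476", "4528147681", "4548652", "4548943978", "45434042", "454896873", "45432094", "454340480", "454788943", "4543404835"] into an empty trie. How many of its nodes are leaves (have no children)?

A leaf is a node with no children — equivalently, the end of a word that is not a proper prefix of any other stored word.
Those words: "43", "4528147681", "45432094", "45434042", "454340480", "4543404835", "45476", "454788943", "4548652", "4548943978", "454894417", "454896873"
Leaf count: 12

12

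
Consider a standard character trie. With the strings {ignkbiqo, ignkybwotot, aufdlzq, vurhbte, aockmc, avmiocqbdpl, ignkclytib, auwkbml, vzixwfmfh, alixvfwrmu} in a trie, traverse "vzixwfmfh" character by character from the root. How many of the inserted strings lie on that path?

Walk "vzixwfmfh" from the root; an end-of-word marker is hit whenever a stored word is a prefix of "vzixwfmfh".
Prefixes of the query that are stored words: "vzixwfmfh"
Count: 1

1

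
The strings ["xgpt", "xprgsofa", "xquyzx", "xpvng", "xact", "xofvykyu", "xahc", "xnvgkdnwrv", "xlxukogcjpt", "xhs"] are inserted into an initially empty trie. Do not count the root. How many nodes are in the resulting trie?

Insert word by word; a character creates a node only if that edge doesn't already exist:
  "xgpt" → 4 new (x, g, p, t)
  "xprgsofa" → prefix "x" already present; 7 new (p, r, g, s, o, f, a)
  "xquyzx" → prefix "x" already present; 5 new (q, u, y, z, x)
  "xpvng" → prefix "xp" already present; 3 new (v, n, g)
  "xact" → prefix "x" already present; 3 new (a, c, t)
  "xofvykyu" → prefix "x" already present; 7 new (o, f, v, y, k, y, u)
  "xahc" → prefix "xa" already present; 2 new (h, c)
  "xnvgkdnwrv" → prefix "x" already present; 9 new (n, v, g, k, d, n, w, r, v)
  "xlxukogcjpt" → prefix "x" already present; 10 new (l, x, u, k, o, g, c, j, p, t)
  "xhs" → prefix "x" already present; 2 new (h, s)
Total nodes = 4 + 7 + 5 + 3 + 3 + 7 + 2 + 9 + 10 + 2 = 52

52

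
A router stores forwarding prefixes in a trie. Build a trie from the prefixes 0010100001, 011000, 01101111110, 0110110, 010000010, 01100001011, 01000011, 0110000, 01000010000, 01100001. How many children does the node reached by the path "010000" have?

2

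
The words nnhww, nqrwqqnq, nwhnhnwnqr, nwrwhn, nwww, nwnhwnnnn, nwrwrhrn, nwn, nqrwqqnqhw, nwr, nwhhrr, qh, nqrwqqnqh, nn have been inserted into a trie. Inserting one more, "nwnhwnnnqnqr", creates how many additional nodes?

4

The longest prefix of "nwnhwnnnqnqr" already in the trie is "nwnhwnnn" (length 8).
Each of the 4 remaining characters creates one node.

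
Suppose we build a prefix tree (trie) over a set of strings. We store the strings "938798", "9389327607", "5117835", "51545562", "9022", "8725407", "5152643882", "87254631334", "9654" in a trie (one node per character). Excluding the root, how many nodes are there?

52

Count nodes per top-level branch (shared prefixes stored once):
  '5'-branch (5117835, 5152643882, 51545562): 20 nodes
  '8'-branch (8725407, 87254631334): 13 nodes
  '9'-branch (9022, 938798, 9389327607, 9654): 19 nodes
Sum: 52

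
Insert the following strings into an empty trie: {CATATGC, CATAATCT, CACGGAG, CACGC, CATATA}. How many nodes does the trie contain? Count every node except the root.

Trie structure (* marks end of a word):
(root)
└─ C
   └─ A
      ├─ C
      │  └─ G
      │     ├─ C *
      │     └─ G
      │        └─ A
      │           └─ G *
      └─ T
         └─ A
            ├─ A
            │  └─ T
            │     └─ C
            │        └─ T *
            └─ T
               ├─ A *
               └─ G
                  └─ C *
Counting every labelled node above: 18.

18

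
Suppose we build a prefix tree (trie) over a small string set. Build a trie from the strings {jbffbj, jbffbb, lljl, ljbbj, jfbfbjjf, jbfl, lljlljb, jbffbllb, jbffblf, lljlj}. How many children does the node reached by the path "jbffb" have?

3

Follow the path "jbffb" to its node, then look at its outgoing edges.
Characters that immediately follow "jbffb" among the stored strings: {b, j, l}.
That node has 3 child edges.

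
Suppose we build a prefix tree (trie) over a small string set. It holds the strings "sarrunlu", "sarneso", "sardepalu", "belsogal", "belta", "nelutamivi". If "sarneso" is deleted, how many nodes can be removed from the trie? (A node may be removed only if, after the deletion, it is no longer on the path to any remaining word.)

4

Walk "sarneso" from the leaf back toward the root, removing each node that no remaining word uses.
The suffix "neso" (4 nodes) is used only by "sarneso"; the node for "sar" still has the child "r", so pruning stops there.
Nodes removed: 4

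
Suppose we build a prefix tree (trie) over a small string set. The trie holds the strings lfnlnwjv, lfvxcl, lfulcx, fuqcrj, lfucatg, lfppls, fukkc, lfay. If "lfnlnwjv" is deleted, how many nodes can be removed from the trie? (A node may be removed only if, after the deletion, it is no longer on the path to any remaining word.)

6

Walk "lfnlnwjv" from the leaf back toward the root, removing each node that no remaining word uses.
The suffix "nlnwjv" (6 nodes) is used only by "lfnlnwjv"; the node for "lf" still has the child "v", so pruning stops there.
Nodes removed: 6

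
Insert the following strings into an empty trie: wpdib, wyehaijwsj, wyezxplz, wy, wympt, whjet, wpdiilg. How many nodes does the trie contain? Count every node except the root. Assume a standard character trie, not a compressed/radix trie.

Trie structure (* marks end of a word):
(root)
└─ w
   ├─ h
   │  └─ j
   │     └─ e
   │        └─ t *
   ├─ p
   │  └─ d
   │     └─ i
   │        ├─ b *
   │        └─ i
   │           └─ l
   │              └─ g *
   └─ y *
      ├─ e
      │  ├─ h
      │  │  └─ a
      │  │     └─ i
      │  │        └─ j
      │  │           └─ w
      │  │              └─ s
      │  │                 └─ j *
      │  └─ z
      │     └─ x
      │        └─ p
      │           └─ l
      │              └─ z *
      └─ m
         └─ p
            └─ t *
Counting every labelled node above: 29.

29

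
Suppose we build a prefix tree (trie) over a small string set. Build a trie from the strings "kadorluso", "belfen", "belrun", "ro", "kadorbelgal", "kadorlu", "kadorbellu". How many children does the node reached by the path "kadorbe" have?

1

The children of the "kadorbe" node are the distinct next characters among strings starting with "kadorbe".
Distinct next characters after "kadorbe": l.
That node has 1 child edge.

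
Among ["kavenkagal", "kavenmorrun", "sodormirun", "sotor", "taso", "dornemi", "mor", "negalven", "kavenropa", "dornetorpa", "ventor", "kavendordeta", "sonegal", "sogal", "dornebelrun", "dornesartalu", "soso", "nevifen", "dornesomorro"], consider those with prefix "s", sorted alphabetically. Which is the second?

sogal

Words with prefix "s", in lexicographic order: "sodormirun", "sogal", "sonegal", "soso", "sotor"
The 2nd is sogal.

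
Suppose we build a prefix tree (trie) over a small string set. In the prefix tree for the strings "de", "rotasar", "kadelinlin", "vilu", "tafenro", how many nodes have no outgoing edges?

5

Leaves are exactly the stored words that no other stored word extends.
Those words: "de", "kadelinlin", "rotasar", "tafenro", "vilu"
Leaf count: 5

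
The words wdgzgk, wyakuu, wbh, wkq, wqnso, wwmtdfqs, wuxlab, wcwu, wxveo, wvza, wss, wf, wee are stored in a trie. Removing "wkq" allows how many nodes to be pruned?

2

Walk "wkq" from the leaf back toward the root, removing each node that no remaining word uses.
The suffix "kq" (2 nodes) is used only by "wkq"; the node for "w" still has the child "d", so pruning stops there.
Nodes removed: 2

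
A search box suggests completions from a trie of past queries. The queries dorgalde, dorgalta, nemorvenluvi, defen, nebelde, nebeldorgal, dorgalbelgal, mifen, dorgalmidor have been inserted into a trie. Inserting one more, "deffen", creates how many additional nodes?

3

Walking "deffen" from the root, the first 3 characters ("def") follow existing edges; "f" is the first miss.
New nodes needed: |"deffen"| − 3 = 6 − 3 = 3.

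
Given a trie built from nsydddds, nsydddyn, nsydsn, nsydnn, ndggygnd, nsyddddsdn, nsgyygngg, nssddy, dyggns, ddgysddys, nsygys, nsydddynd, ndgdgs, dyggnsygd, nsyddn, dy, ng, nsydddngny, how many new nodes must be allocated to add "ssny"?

4

Nothing in the trie begins with "s"; the whole of "ssny" is new.
4 − 0 = 4 new nodes.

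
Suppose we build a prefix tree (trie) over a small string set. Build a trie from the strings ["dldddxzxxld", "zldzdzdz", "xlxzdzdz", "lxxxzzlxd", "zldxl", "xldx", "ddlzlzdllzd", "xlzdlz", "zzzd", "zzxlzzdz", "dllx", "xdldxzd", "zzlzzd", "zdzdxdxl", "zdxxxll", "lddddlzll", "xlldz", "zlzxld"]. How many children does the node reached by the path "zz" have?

3

Follow the path "zz" to its node, then look at its outgoing edges.
Distinct next characters after "zz": l, x, z.
That node has 3 child edges.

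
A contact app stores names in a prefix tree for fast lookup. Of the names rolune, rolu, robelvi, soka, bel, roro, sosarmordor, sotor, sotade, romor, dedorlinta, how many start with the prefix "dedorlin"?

1

Walk to "dedorlin"; the words in its subtree are exactly those with that prefix.
Words under "dedorlin": dedorlinta
Count: 1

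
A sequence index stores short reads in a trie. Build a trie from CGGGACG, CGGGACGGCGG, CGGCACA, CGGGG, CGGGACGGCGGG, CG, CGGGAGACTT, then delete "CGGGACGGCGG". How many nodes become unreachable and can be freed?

Walk "CGGGACGGCGG" from the leaf back toward the root, removing each node that no remaining word uses.
Every node on "CGGGACGGCGG" is still needed (e.g. by "CGGGACGGCGGG"), so nothing is freed.
Nodes removed: 0

0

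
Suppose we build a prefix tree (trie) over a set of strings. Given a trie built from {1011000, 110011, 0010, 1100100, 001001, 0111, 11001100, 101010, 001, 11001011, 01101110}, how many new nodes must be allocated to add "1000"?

2

"10" is already a path in the trie; the remaining "00" must be added.
New nodes needed: |"1000"| − 2 = 4 − 2 = 2.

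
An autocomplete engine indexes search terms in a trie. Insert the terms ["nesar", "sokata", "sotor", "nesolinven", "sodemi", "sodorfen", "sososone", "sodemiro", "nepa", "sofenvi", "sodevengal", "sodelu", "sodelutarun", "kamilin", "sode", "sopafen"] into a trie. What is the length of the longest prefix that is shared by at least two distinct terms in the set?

6

The deepest shared node is where two words last agree before diverging.
e.g. "sodelu" and "sodelutarun" share the prefix "sodelu" of length 6; no pair shares a longer one.
Longest shared-prefix length: 6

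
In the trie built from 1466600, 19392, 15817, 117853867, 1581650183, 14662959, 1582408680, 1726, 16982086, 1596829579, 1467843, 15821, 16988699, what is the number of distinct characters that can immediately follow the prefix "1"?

The children of the "1" node are the distinct next characters among strings starting with "1".
Distinct next characters after "1": 1, 4, 5, 6, 7, 9.
That node has 6 child edges.

6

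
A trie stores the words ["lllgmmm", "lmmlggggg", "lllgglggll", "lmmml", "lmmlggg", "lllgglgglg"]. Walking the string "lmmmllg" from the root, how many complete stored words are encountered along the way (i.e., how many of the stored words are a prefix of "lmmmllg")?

Walk "lmmmllg" from the root; an end-of-word marker is hit whenever a stored word is a prefix of "lmmmllg".
Prefixes of the query that are stored words: "lmmml"
Count: 1

1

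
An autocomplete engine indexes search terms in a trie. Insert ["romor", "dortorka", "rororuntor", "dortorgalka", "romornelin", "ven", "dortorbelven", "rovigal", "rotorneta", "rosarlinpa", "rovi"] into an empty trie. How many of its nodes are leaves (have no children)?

Leaves are exactly the stored words that no other stored word extends.
Those words: "dortorbelven", "dortorgalka", "dortorka", "romornelin", "rororuntor", "rosarlinpa", "rotorneta", "rovigal", "ven"
Leaf count: 9

9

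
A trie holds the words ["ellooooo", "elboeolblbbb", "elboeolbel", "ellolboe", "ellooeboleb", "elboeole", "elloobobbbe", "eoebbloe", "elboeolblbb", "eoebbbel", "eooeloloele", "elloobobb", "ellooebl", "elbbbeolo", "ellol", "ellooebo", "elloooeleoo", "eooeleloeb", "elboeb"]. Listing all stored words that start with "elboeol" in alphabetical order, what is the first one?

DFS of the "elboeol" subtree visits, in order: "elboeolbel", "elboeolblbb", "elboeolblbbb", "elboeole"
Position 1: elboeolbel

elboeolbel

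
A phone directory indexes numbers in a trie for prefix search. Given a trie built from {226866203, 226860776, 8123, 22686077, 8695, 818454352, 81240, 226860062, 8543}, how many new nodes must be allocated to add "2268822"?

"2268" is already a path in the trie; the remaining "822" must be added.
So 7 − 4 = 3 new nodes.

3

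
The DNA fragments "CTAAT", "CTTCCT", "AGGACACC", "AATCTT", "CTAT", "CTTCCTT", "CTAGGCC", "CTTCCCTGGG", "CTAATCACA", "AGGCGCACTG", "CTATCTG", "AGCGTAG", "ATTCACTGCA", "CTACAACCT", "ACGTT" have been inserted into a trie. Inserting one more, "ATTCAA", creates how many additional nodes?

1

The longest prefix of "ATTCAA" already in the trie is "ATTCA" (length 5).
Each of the 1 remaining characters creates one node.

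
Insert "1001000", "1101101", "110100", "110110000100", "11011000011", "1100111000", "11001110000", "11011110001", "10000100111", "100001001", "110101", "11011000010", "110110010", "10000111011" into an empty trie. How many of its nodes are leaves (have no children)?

11

A leaf is a node with no children — equivalently, the end of a word that is not a proper prefix of any other stored word.
Those words: "10000100111", "10000111011", "1001000", "11001110000", "110100", "110101", "110110000100", "11011000011", "110110010", "1101101", "11011110001"
Leaf count: 11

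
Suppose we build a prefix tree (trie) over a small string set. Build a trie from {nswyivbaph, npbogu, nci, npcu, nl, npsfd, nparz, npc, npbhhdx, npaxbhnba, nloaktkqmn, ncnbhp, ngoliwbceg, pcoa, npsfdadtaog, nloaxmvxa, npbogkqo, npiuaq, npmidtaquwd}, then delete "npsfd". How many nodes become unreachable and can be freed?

0

Walk "npsfd" from the leaf back toward the root, removing each node that no remaining word uses.
Every node on "npsfd" is still needed (e.g. by "npsfdadtaog"), so nothing is freed.
Nodes removed: 0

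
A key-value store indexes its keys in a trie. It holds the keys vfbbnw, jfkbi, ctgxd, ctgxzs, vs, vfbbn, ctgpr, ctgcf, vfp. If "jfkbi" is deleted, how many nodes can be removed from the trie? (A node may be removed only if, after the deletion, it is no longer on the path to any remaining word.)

Walk "jfkbi" from the leaf back toward the root, removing each node that no remaining word uses.
No other word shares any prefix with "jfkbi", so all 5 of its nodes go.
Nodes removed: 5

5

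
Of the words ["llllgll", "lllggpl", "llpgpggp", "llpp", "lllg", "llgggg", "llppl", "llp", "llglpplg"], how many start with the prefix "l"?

9

Traverse to the node for "l", then collect every word in that subtree.
Matches: "llgggg", "llglpplg", "lllg", "lllggpl", "llllgll", "llp", "llpgpggp", "llpp", "llppl"
Count: 9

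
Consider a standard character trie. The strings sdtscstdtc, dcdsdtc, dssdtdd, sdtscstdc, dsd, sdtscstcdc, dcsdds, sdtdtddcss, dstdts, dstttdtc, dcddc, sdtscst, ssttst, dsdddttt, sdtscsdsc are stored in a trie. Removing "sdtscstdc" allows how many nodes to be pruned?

After clearing the end-marker at "sdtscstdc", prune upward until reaching a node still needed by another word.
The suffix "c" (1 node) is used only by "sdtscstdc"; the node for "sdtscstd" still has the child "t", so pruning stops there.
Nodes removed: 1

1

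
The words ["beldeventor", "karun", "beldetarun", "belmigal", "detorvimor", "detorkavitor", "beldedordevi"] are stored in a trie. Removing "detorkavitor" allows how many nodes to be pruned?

7

A node on "detorkavitor"'s path can go only if nothing else ends at it or branches off below it.
The suffix "kavitor" (7 nodes) is used only by "detorkavitor"; the node for "detor" still has the child "v", so pruning stops there.
Nodes removed: 7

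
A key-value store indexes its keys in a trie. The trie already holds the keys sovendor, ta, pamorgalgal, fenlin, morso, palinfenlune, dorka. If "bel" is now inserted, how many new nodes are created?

Nothing in the trie begins with "b"; the whole of "bel" is new.
3 − 0 = 3 new nodes.

3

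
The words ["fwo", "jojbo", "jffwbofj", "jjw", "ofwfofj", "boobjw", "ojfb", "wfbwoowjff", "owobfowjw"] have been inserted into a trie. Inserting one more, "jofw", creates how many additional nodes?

"jo" is already a path in the trie; the remaining "fw" must be added.
New nodes needed: |"jofw"| − 2 = 4 − 2 = 2.

2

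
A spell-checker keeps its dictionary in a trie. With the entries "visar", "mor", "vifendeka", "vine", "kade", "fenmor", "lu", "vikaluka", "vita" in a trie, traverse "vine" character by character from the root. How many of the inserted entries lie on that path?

Walk "vine" from the root; an end-of-word marker is hit whenever a stored word is a prefix of "vine".
Prefixes of the query that are stored words: "vine"
Count: 1

1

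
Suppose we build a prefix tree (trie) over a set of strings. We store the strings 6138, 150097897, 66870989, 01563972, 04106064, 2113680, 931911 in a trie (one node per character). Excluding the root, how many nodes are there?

48

Trace insertions, counting only characters that open a new branch:
  "6138" → 4 new (6, 1, 3, 8)
  "150097897" → 9 new (1, 5, 0, 0, 9, 7, 8, 9, 7)
  "66870989" → prefix "6" already present; 7 new (6, 8, 7, 0, 9, 8, 9)
  "01563972" → 8 new (0, 1, 5, 6, 3, 9, 7, 2)
  "04106064" → prefix "0" already present; 7 new (4, 1, 0, 6, 0, 6, 4)
  "2113680" → 7 new (2, 1, 1, 3, 6, 8, 0)
  "931911" → 6 new (9, 3, 1, 9, 1, 1)
Total nodes = 4 + 9 + 7 + 8 + 7 + 7 + 6 = 48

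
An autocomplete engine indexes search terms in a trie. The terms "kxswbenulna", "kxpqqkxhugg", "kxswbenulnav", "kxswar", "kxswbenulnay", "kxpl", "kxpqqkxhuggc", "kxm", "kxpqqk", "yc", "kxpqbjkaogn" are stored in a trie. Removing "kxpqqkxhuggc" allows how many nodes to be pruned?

A node on "kxpqqkxhuggc"'s path can go only if nothing else ends at it or branches off below it.
The suffix "c" (1 node) is used only by "kxpqqkxhuggc"; "kxpqqkxhugg" is itself a stored word, so pruning stops there.
Nodes removed: 1

1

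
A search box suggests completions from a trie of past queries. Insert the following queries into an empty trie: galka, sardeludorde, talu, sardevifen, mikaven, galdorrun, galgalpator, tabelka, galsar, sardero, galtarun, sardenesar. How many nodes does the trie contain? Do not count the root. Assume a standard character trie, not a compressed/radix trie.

67

For each word, the new-node count is its length minus the longest prefix already in the trie:
  "galka" → 5 new (g, a, l, k, a)
  "sardeludorde" → 12 new (s, a, r, d, e, l, u, d, o, r, d, e)
  "talu" → 4 new (t, a, l, u)
  "sardevifen" → prefix "sarde" already present; 5 new (v, i, f, e, n)
  "mikaven" → 7 new (m, i, k, a, v, e, n)
  "galdorrun" → prefix "gal" already present; 6 new (d, o, r, r, u, n)
  "galgalpator" → prefix "gal" already present; 8 new (g, a, l, p, a, t, o, r)
  "tabelka" → prefix "ta" already present; 5 new (b, e, l, k, a)
  "galsar" → prefix "gal" already present; 3 new (s, a, r)
  "sardero" → prefix "sarde" already present; 2 new (r, o)
  "galtarun" → prefix "gal" already present; 5 new (t, a, r, u, n)
  "sardenesar" → prefix "sarde" already present; 5 new (n, e, s, a, r)
Total nodes = 5 + 12 + 4 + 5 + 7 + 6 + 8 + 5 + 3 + 2 + 5 + 5 = 67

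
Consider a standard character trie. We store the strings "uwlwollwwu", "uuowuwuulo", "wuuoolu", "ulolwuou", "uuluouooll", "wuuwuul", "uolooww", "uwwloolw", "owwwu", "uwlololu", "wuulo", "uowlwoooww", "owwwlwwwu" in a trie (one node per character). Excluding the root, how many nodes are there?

Insert word by word; a character creates a node only if that edge doesn't already exist:
  "uwlwollwwu" → 10 new (u, w, l, w, o, l, l, w, w, u)
  "uuowuwuulo" → prefix "u" already present; 9 new (u, o, w, u, w, u, u, l, o)
  "wuuoolu" → 7 new (w, u, u, o, o, l, u)
  "ulolwuou" → prefix "u" already present; 7 new (l, o, l, w, u, o, u)
  "uuluouooll" → prefix "uu" already present; 8 new (l, u, o, u, o, o, l, l)
  "wuuwuul" → prefix "wuu" already present; 4 new (w, u, u, l)
  "uolooww" → prefix "u" already present; 6 new (o, l, o, o, w, w)
  "uwwloolw" → prefix "uw" already present; 6 new (w, l, o, o, l, w)
  "owwwu" → 5 new (o, w, w, w, u)
  "uwlololu" → prefix "uwl" already present; 5 new (o, l, o, l, u)
  "wuulo" → prefix "wuu" already present; 2 new (l, o)
  "uowlwoooww" → prefix "uo" already present; 8 new (w, l, w, o, o, o, w, w)
  "owwwlwwwu" → prefix "owww" already present; 5 new (l, w, w, w, u)
Total nodes = 10 + 9 + 7 + 7 + 8 + 4 + 6 + 6 + 5 + 5 + 2 + 8 + 5 = 82

82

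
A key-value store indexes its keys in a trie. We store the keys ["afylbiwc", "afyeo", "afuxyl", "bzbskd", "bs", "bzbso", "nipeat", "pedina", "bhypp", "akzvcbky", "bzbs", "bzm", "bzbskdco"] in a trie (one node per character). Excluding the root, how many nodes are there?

48

For each word, the new-node count is its length minus the longest prefix already in the trie:
  "afylbiwc" → 8 new (a, f, y, l, b, i, w, c)
  "afyeo" → prefix "afy" already present; 2 new (e, o)
  "afuxyl" → prefix "af" already present; 4 new (u, x, y, l)
  "bzbskd" → 6 new (b, z, b, s, k, d)
  "bs" → prefix "b" already present; 1 new (s)
  "bzbso" → prefix "bzbs" already present; 1 new (o)
  "nipeat" → 6 new (n, i, p, e, a, t)
  "pedina" → 6 new (p, e, d, i, n, a)
  "bhypp" → prefix "b" already present; 4 new (h, y, p, p)
  "akzvcbky" → prefix "a" already present; 7 new (k, z, v, c, b, k, y)
  "bzbs" → prefix "bzbs" already present; 0 new (none)
  "bzm" → prefix "bz" already present; 1 new (m)
  "bzbskdco" → prefix "bzbskd" already present; 2 new (c, o)
Total nodes = 8 + 2 + 4 + 6 + 1 + 1 + 6 + 6 + 4 + 7 + 0 + 1 + 2 = 48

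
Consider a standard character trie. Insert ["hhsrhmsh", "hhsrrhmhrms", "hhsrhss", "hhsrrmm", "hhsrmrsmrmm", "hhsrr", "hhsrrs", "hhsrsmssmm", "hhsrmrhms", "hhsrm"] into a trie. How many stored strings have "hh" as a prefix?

Walk to "hh"; the words in its subtree are exactly those with that prefix.
Matches: "hhsrhmsh", "hhsrhss", "hhsrm", "hhsrmrhms", "hhsrmrsmrmm", "hhsrr", "hhsrrhmhrms", "hhsrrmm", "hhsrrs", "hhsrsmssmm"
Count: 10

10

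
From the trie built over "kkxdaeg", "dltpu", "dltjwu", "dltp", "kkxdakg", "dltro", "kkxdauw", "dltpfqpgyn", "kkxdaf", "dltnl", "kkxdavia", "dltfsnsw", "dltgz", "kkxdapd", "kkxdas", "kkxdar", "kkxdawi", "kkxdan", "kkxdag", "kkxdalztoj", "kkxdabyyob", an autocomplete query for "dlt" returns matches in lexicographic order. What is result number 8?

dltro

DFS of the "dlt" subtree visits, in order: "dltfsnsw", "dltgz", "dltjwu", "dltnl", "dltp", "dltpfqpgyn", "dltpu", "dltro"
Position 8: dltro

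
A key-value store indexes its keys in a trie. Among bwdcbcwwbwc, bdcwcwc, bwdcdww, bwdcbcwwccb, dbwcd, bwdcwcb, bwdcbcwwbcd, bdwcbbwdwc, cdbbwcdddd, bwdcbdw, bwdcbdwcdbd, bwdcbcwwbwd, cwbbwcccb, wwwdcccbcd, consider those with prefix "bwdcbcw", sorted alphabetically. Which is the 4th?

DFS of the "bwdcbcw" subtree visits, in order: "bwdcbcwwbcd", "bwdcbcwwbwc", "bwdcbcwwbwd", "bwdcbcwwccb"
The 4th is bwdcbcwwccb.

bwdcbcwwccb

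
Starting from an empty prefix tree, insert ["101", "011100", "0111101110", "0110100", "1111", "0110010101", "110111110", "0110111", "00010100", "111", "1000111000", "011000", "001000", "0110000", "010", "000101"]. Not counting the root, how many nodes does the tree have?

Count nodes per top-level branch (shared prefixes stored once):
  '0'-branch (000101, 00010100, 001000, 010, 011000, 0110000, 0110010101, 0110100, 0110111, 011100, 0111101110): 38 nodes
  '1'-branch (1000111000, 101, 110111110, 111, 1111): 21 nodes
Sum: 59

59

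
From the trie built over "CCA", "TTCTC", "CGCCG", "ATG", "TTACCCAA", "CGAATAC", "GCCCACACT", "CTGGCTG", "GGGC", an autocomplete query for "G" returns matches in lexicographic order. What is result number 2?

GGGC

Filter for "G…" and sort: "GCCCACACT", "GGGC"
Position 2: GGGC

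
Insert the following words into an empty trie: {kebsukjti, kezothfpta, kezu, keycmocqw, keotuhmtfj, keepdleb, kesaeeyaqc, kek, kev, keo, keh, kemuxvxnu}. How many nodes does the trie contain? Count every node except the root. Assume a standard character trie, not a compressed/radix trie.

Insert word by word; a character creates a node only if that edge doesn't already exist:
  "kebsukjti" → 9 new (k, e, b, s, u, k, j, t, i)
  "kezothfpta" → prefix "ke" already present; 8 new (z, o, t, h, f, p, t, a)
  "kezu" → prefix "kez" already present; 1 new (u)
  "keycmocqw" → prefix "ke" already present; 7 new (y, c, m, o, c, q, w)
  "keotuhmtfj" → prefix "ke" already present; 8 new (o, t, u, h, m, t, f, j)
  "keepdleb" → prefix "ke" already present; 6 new (e, p, d, l, e, b)
  "kesaeeyaqc" → prefix "ke" already present; 8 new (s, a, e, e, y, a, q, c)
  "kek" → prefix "ke" already present; 1 new (k)
  "kev" → prefix "ke" already present; 1 new (v)
  "keo" → prefix "keo" already present; 0 new (none)
  "keh" → prefix "ke" already present; 1 new (h)
  "kemuxvxnu" → prefix "ke" already present; 7 new (m, u, x, v, x, n, u)
Total nodes = 9 + 8 + 1 + 7 + 8 + 6 + 8 + 1 + 1 + 0 + 1 + 7 = 57

57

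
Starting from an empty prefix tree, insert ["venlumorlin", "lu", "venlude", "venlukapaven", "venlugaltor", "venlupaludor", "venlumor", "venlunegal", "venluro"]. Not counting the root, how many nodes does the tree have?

Insert word by word; a character creates a node only if that edge doesn't already exist:
  "venlumorlin" → 11 new (v, e, n, l, u, m, o, r, l, i, n)
  "lu" → 2 new (l, u)
  "venlude" → prefix "venlu" already present; 2 new (d, e)
  "venlukapaven" → prefix "venlu" already present; 7 new (k, a, p, a, v, e, n)
  "venlugaltor" → prefix "venlu" already present; 6 new (g, a, l, t, o, r)
  "venlupaludor" → prefix "venlu" already present; 7 new (p, a, l, u, d, o, r)
  "venlumor" → prefix "venlumor" already present; 0 new (none)
  "venlunegal" → prefix "venlu" already present; 5 new (n, e, g, a, l)
  "venluro" → prefix "venlu" already present; 2 new (r, o)
Total nodes = 11 + 2 + 2 + 7 + 6 + 7 + 0 + 5 + 2 = 42

42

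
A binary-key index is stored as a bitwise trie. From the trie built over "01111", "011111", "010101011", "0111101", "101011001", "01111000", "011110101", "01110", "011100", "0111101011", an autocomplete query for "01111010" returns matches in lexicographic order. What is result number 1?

011110101

DFS of the "01111010" subtree visits, in order: "011110101", "0111101011"
The 1st is 011110101.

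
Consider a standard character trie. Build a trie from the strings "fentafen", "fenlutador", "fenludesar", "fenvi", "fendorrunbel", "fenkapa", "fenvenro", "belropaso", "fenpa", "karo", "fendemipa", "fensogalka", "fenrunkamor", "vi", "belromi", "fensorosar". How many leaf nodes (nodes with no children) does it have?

16

Leaves are exactly the stored words that no other stored word extends.
Those words: "belromi", "belropaso", "fendemipa", "fendorrunbel", "fenkapa", "fenludesar", "fenlutador", "fenpa", "fenrunkamor", "fensogalka", "fensorosar", "fentafen", "fenvenro", "fenvi", "karo", "vi"
Leaf count: 16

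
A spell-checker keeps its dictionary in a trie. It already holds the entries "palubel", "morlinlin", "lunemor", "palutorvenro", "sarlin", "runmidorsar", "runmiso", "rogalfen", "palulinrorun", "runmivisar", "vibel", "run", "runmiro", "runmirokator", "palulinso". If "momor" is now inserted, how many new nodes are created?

3

"mo" is already a path in the trie; the remaining "mor" must be added.
New nodes needed: |"momor"| − 2 = 5 − 2 = 3.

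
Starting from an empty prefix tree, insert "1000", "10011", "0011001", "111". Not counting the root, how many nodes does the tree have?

Count nodes per top-level branch (shared prefixes stored once):
  '0'-branch (0011001): 7 nodes
  '1'-branch (1000, 10011, 111): 8 nodes
Sum: 15

15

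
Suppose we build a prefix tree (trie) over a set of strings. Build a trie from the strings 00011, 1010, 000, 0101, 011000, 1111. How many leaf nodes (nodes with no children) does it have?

Leaves are exactly the stored words that no other stored word extends.
Those words: "00011", "0101", "011000", "1010", "1111"
Leaf count: 5

5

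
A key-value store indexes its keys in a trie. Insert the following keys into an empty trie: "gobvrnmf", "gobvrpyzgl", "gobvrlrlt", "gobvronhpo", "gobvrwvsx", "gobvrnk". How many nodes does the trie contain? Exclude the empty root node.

27

Insert word by word; a character creates a node only if that edge doesn't already exist:
  "gobvrnmf" → 8 new (g, o, b, v, r, n, m, f)
  "gobvrpyzgl" → prefix "gobvr" already present; 5 new (p, y, z, g, l)
  "gobvrlrlt" → prefix "gobvr" already present; 4 new (l, r, l, t)
  "gobvronhpo" → prefix "gobvr" already present; 5 new (o, n, h, p, o)
  "gobvrwvsx" → prefix "gobvr" already present; 4 new (w, v, s, x)
  "gobvrnk" → prefix "gobvrn" already present; 1 new (k)
Total nodes = 8 + 5 + 4 + 5 + 4 + 1 = 27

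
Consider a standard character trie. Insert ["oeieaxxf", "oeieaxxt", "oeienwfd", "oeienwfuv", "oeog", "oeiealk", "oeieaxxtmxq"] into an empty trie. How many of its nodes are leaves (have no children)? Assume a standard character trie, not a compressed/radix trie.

A leaf is a node with no children — equivalently, the end of a word that is not a proper prefix of any other stored word.
Those words: "oeiealk", "oeieaxxf", "oeieaxxtmxq", "oeienwfd", "oeienwfuv", "oeog"
Leaf count: 6

6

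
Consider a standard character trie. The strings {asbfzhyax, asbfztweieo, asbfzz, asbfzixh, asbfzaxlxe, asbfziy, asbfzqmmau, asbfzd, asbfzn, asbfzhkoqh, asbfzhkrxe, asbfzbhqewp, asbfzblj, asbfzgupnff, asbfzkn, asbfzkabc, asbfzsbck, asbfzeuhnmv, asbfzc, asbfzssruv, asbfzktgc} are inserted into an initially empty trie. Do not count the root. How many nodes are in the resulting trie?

Insert word by word; a character creates a node only if that edge doesn't already exist:
  "asbfzhyax" → 9 new (a, s, b, f, z, h, y, a, x)
  "asbfztweieo" → prefix "asbfz" already present; 6 new (t, w, e, i, e, o)
  "asbfzz" → prefix "asbfz" already present; 1 new (z)
  "asbfzixh" → prefix "asbfz" already present; 3 new (i, x, h)
  "asbfzaxlxe" → prefix "asbfz" already present; 5 new (a, x, l, x, e)
  "asbfziy" → prefix "asbfzi" already present; 1 new (y)
  "asbfzqmmau" → prefix "asbfz" already present; 5 new (q, m, m, a, u)
  "asbfzd" → prefix "asbfz" already present; 1 new (d)
  "asbfzn" → prefix "asbfz" already present; 1 new (n)
  "asbfzhkoqh" → prefix "asbfzh" already present; 4 new (k, o, q, h)
  "asbfzhkrxe" → prefix "asbfzhk" already present; 3 new (r, x, e)
  "asbfzbhqewp" → prefix "asbfz" already present; 6 new (b, h, q, e, w, p)
  "asbfzblj" → prefix "asbfzb" already present; 2 new (l, j)
  "asbfzgupnff" → prefix "asbfz" already present; 6 new (g, u, p, n, f, f)
  "asbfzkn" → prefix "asbfz" already present; 2 new (k, n)
  "asbfzkabc" → prefix "asbfzk" already present; 3 new (a, b, c)
  "asbfzsbck" → prefix "asbfz" already present; 4 new (s, b, c, k)
  "asbfzeuhnmv" → prefix "asbfz" already present; 6 new (e, u, h, n, m, v)
  "asbfzc" → prefix "asbfz" already present; 1 new (c)
  "asbfzssruv" → prefix "asbfzs" already present; 4 new (s, r, u, v)
  "asbfzktgc" → prefix "asbfzk" already present; 3 new (t, g, c)
Total nodes = 9 + 6 + 1 + 3 + 5 + 1 + 5 + 1 + 1 + 4 + 3 + 6 + 2 + 6 + 2 + 3 + 4 + 6 + 1 + 4 + 3 = 76

76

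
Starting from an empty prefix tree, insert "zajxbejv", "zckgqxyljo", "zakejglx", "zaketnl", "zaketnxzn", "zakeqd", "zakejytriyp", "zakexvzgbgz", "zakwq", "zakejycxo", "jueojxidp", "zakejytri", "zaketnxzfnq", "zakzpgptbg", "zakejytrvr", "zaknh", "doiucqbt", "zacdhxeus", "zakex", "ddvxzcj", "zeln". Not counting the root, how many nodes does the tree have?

96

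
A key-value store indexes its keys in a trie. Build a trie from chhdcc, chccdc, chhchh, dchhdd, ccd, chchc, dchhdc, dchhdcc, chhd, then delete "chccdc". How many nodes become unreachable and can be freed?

Walk "chccdc" from the leaf back toward the root, removing each node that no remaining word uses.
The suffix "cdc" (3 nodes) is used only by "chccdc"; the node for "chc" still has the child "h", so pruning stops there.
Nodes removed: 3

3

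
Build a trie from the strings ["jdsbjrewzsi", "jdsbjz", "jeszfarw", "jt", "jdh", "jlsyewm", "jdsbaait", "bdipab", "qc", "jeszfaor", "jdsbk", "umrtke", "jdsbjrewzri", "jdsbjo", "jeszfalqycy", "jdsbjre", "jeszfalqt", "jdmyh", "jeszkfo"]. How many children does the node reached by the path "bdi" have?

Follow the path "bdi" to its node, then look at its outgoing edges.
Characters that immediately follow "bdi" among the stored strings: {p}.
That node has 1 child edge.

1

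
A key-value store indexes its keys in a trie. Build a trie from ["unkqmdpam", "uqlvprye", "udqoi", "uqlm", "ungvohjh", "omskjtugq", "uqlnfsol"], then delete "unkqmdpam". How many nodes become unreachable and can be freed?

7

A node on "unkqmdpam"'s path can go only if nothing else ends at it or branches off below it.
The suffix "kqmdpam" (7 nodes) is used only by "unkqmdpam"; the node for "un" still has the child "g", so pruning stops there.
Nodes removed: 7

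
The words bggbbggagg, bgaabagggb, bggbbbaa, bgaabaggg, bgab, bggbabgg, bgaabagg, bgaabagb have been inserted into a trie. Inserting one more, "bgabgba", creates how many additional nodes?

The longest prefix of "bgabgba" already in the trie is "bgab" (length 4).
Each of the 3 remaining characters creates one node.

3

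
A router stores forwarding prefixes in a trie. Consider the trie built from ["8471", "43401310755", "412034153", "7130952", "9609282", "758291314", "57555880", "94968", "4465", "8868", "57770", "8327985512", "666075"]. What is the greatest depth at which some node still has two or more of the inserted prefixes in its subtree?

2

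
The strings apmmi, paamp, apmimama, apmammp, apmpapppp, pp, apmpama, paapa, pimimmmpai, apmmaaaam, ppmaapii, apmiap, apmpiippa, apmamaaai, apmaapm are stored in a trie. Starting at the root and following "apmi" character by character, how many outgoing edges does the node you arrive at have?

Walk "apmi" from the root, arriving at one node.
Distinct next characters after "apmi": a, m.
That node has 2 child edges.

2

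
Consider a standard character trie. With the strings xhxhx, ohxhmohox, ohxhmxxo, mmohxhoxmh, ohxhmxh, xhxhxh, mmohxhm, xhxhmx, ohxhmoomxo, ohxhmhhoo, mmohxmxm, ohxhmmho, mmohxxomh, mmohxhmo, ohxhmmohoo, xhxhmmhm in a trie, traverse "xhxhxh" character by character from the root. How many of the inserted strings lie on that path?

2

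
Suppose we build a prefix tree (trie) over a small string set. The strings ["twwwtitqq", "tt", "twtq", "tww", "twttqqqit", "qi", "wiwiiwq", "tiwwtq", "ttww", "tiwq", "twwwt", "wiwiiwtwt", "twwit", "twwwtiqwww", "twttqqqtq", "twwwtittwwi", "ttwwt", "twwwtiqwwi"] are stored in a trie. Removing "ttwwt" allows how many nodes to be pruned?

1

A node on "ttwwt"'s path can go only if nothing else ends at it or branches off below it.
The suffix "t" (1 node) is used only by "ttwwt"; "ttww" is itself a stored word, so pruning stops there.
Nodes removed: 1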